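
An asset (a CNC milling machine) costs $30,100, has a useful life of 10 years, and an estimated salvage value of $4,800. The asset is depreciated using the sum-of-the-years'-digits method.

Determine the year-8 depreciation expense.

Depreciable base = $30,100 − $4,800 = $25,300.
Sum of the years' digits = 10+9+8+7+6+5+4+3+2+1 = 55.
Year 1: $25,300 × 10/55 = $4,600. Book value $25,500.
Year 2: $25,300 × 9/55 = $4,140. Book value $21,360.
Year 3: $25,300 × 8/55 = $3,680. Book value $17,680.
Year 4: $25,300 × 7/55 = $3,220. Book value $14,460.
Year 5: $25,300 × 6/55 = $2,760. Book value $11,700.
Year 6: $25,300 × 5/55 = $2,300. Book value $9,400.
Year 7: $25,300 × 4/55 = $1,840. Book value $7,560.
Year 8: $25,300 × 3/55 = $1,380. Book value $6,180.

$1,380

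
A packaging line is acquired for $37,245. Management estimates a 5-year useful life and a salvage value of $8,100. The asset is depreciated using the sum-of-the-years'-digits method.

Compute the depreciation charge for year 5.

Depreciable base = $37,245 − $8,100 = $29,145.
Sum of the years' digits = 5+4+3+2+1 = 15.
Year 1: $29,145 × 5/15 = $9,715. Book value $27,530.
Year 2: $29,145 × 4/15 = $7,772. Book value $19,758.
Year 3: $29,145 × 3/15 = $5,829. Book value $13,929.
Year 4: $29,145 × 2/15 = $3,886. Book value $10,043.
Year 5: $29,145 × 1/15 = $1,943. Book value $8,100.

$1,943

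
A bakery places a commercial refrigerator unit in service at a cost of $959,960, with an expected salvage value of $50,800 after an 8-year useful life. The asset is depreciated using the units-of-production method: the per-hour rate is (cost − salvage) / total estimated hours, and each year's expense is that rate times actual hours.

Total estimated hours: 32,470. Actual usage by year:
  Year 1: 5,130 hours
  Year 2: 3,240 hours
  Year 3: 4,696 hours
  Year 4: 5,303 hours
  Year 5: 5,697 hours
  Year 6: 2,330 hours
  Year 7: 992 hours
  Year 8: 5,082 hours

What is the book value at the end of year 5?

$286,112

Depreciable base = $959,960 − $50,800 = $909,160.
Rate = $909,160 / 32,470 hours = $28 per hour.
Year 1: 5,130 × $28 = $143,640. Book value $816,320.
Year 2: 3,240 × $28 = $90,720. Book value $725,600.
Year 3: 4,696 × $28 = $131,488. Book value $594,112.
Year 4: 5,303 × $28 = $148,484. Book value $445,628.
Year 5: 5,697 × $28 = $159,516. Book value $286,112.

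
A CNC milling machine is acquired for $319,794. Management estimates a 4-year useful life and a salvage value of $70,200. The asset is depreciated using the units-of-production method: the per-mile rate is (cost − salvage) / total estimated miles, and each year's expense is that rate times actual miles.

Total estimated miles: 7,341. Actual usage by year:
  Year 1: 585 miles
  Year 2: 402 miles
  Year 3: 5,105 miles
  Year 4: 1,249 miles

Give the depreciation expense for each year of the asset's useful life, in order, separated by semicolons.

$19,890; $13,668; $173,570; $42,466

Depreciable base = $319,794 − $70,200 = $249,594.
Rate = $249,594 / 7,341 miles = $34 per mile.
Year 1: 585 × $34 = $19,890. Book value $299,904.
Year 2: 402 × $34 = $13,668. Book value $286,236.
Year 3: 5,105 × $34 = $173,570. Book value $112,666.
Year 4: 1,249 × $34 = $42,466. Book value $70,200.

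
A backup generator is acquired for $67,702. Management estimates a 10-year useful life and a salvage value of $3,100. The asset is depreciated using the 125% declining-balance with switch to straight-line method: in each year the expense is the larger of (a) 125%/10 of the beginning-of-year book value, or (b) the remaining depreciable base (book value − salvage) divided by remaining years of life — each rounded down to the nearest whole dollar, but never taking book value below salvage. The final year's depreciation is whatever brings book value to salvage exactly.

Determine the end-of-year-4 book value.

Depreciable base = $67,702 − $3,100 = $64,602.
Year 1: DB = ⌊$67,702 × 125%/10⌋ = $8,462; SL = ⌊$64,602/10⌋ = $6,460 → take DB $8,462. Book value $59,240.
Year 2: DB = ⌊$59,240 × 125%/10⌋ = $7,405; SL = ⌊$56,140/9⌋ = $6,237 → take DB $7,405. Book value $51,835.
Year 3: DB = ⌊$51,835 × 125%/10⌋ = $6,479; SL = ⌊$48,735/8⌋ = $6,091 → take DB $6,479. Book value $45,356.
Year 4: DB = ⌊$45,356 × 125%/10⌋ = $5,669; SL = ⌊$42,256/7⌋ = $6,036 → take SL $6,036. Book value $39,320.

$39,320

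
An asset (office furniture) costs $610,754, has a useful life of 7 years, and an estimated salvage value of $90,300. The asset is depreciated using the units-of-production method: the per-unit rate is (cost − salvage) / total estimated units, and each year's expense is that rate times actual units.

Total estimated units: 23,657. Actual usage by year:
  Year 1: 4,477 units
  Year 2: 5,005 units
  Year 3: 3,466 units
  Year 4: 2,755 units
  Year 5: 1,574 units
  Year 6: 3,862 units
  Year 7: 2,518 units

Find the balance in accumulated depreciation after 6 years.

$465,058

Depreciable base = $610,754 − $90,300 = $520,454.
Rate = $520,454 / 23,657 units = $22 per unit.
Year 1: 4,477 × $22 = $98,494. Book value $512,260.
Year 2: 5,005 × $22 = $110,110. Book value $402,150.
Year 3: 3,466 × $22 = $76,252. Book value $325,898.
Year 4: 2,755 × $22 = $60,610. Book value $265,288.
Year 5: 1,574 × $22 = $34,628. Book value $230,660.
Year 6: 3,862 × $22 = $84,964. Book value $145,696.
Accumulated through year 6 = $610,754 − $145,696 = $465,058.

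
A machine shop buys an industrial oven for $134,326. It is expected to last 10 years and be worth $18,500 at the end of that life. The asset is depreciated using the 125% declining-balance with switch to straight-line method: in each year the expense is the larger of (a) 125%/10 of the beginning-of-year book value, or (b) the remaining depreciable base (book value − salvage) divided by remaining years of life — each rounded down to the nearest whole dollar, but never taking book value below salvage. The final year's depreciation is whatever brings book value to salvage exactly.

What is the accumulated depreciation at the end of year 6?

$75,665

Depreciable base = $134,326 − $18,500 = $115,826.
Year 1: DB = ⌊$134,326 × 125%/10⌋ = $16,790; SL = ⌊$115,826/10⌋ = $11,582 → take DB $16,790. Book value $117,536.
Year 2: DB = ⌊$117,536 × 125%/10⌋ = $14,692; SL = ⌊$99,036/9⌋ = $11,004 → take DB $14,692. Book value $102,844.
Year 3: DB = ⌊$102,844 × 125%/10⌋ = $12,855; SL = ⌊$84,344/8⌋ = $10,543 → take DB $12,855. Book value $89,989.
Year 4: DB = ⌊$89,989 × 125%/10⌋ = $11,248; SL = ⌊$71,489/7⌋ = $10,212 → take DB $11,248. Book value $78,741.
Year 5: DB = ⌊$78,741 × 125%/10⌋ = $9,842; SL = ⌊$60,241/6⌋ = $10,040 → take SL $10,040. Book value $68,701.
Year 6: DB = ⌊$68,701 × 125%/10⌋ = $8,587; SL = ⌊$50,201/5⌋ = $10,040 → take SL $10,040. Book value $58,661.
Accumulated through year 6 = $134,326 − $58,661 = $75,665.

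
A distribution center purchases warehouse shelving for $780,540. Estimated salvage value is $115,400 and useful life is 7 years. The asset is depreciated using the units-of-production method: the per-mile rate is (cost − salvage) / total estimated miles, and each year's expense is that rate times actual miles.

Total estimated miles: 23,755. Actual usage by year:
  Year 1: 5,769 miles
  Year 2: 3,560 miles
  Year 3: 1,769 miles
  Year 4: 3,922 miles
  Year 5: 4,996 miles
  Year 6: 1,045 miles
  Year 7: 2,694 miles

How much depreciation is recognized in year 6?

$29,260

Depreciable base = $780,540 − $115,400 = $665,140.
Rate = $665,140 / 23,755 miles = $28 per mile.
Year 1: 5,769 × $28 = $161,532. Book value $619,008.
Year 2: 3,560 × $28 = $99,680. Book value $519,328.
Year 3: 1,769 × $28 = $49,532. Book value $469,796.
Year 4: 3,922 × $28 = $109,816. Book value $359,980.
Year 5: 4,996 × $28 = $139,888. Book value $220,092.
Year 6: 1,045 × $28 = $29,260. Book value $190,832.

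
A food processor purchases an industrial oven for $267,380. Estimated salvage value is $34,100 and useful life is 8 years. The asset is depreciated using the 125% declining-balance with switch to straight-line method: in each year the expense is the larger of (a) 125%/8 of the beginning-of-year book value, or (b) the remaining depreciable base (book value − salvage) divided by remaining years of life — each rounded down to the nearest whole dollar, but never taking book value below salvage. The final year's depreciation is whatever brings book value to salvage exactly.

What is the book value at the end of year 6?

$84,704

Depreciable base = $267,380 − $34,100 = $233,280.
Year 1: DB = ⌊$267,380 × 125%/8⌋ = $41,778; SL = ⌊$233,280/8⌋ = $29,160 → take DB $41,778. Book value $225,602.
Year 2: DB = ⌊$225,602 × 125%/8⌋ = $35,250; SL = ⌊$191,502/7⌋ = $27,357 → take DB $35,250. Book value $190,352.
Year 3: DB = ⌊$190,352 × 125%/8⌋ = $29,742; SL = ⌊$156,252/6⌋ = $26,042 → take DB $29,742. Book value $160,610.
Year 4: DB = ⌊$160,610 × 125%/8⌋ = $25,095; SL = ⌊$126,510/5⌋ = $25,302 → take SL $25,302. Book value $135,308.
Year 5: DB = ⌊$135,308 × 125%/8⌋ = $21,141; SL = ⌊$101,208/4⌋ = $25,302 → take SL $25,302. Book value $110,006.
Year 6: DB = ⌊$110,006 × 125%/8⌋ = $17,188; SL = ⌊$75,906/3⌋ = $25,302 → take SL $25,302. Book value $84,704.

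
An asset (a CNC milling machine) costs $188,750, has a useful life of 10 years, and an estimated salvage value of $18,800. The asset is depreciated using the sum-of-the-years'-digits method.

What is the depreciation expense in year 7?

$12,360

Depreciable base = $188,750 − $18,800 = $169,950.
Sum of the years' digits = 10+9+8+7+6+5+4+3+2+1 = 55.
Year 1: $169,950 × 10/55 = $30,900. Book value $157,850.
Year 2: $169,950 × 9/55 = $27,810. Book value $130,040.
Year 3: $169,950 × 8/55 = $24,720. Book value $105,320.
Year 4: $169,950 × 7/55 = $21,630. Book value $83,690.
Year 5: $169,950 × 6/55 = $18,540. Book value $65,150.
Year 6: $169,950 × 5/55 = $15,450. Book value $49,700.
Year 7: $169,950 × 4/55 = $12,360. Book value $37,340.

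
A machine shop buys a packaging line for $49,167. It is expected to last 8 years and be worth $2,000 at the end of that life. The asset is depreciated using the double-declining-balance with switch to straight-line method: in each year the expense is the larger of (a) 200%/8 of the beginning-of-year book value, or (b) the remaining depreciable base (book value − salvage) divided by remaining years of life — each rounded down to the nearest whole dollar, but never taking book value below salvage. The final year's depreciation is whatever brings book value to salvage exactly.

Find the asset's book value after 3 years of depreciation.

$20,743

Depreciable base = $49,167 − $2,000 = $47,167.
Year 1: DB = ⌊$49,167 × 200%/8⌋ = $12,291; SL = ⌊$47,167/8⌋ = $5,895 → take DB $12,291. Book value $36,876.
Year 2: DB = ⌊$36,876 × 200%/8⌋ = $9,219; SL = ⌊$34,876/7⌋ = $4,982 → take DB $9,219. Book value $27,657.
Year 3: DB = ⌊$27,657 × 200%/8⌋ = $6,914; SL = ⌊$25,657/6⌋ = $4,276 → take DB $6,914. Book value $20,743.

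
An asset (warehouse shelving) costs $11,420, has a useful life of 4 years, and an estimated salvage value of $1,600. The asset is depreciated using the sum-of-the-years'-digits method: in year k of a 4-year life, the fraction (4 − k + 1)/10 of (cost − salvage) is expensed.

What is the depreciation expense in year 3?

Depreciable base = $11,420 − $1,600 = $9,820.
Sum of the years' digits = 4+3+2+1 = 10.
Year 1: $9,820 × 4/10 = $3,928. Book value $7,492.
Year 2: $9,820 × 3/10 = $2,946. Book value $4,546.
Year 3: $9,820 × 2/10 = $1,964. Book value $2,582.

$1,964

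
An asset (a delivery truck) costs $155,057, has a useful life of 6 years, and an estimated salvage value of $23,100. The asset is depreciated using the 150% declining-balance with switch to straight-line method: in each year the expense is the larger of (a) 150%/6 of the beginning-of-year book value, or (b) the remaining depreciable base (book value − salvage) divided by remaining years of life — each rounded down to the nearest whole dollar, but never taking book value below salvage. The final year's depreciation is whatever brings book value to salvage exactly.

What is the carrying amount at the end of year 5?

Depreciable base = $155,057 − $23,100 = $131,957.
Year 1: DB = ⌊$155,057 × 150%/6⌋ = $38,764; SL = ⌊$131,957/6⌋ = $21,992 → take DB $38,764. Book value $116,293.
Year 2: DB = ⌊$116,293 × 150%/6⌋ = $29,073; SL = ⌊$93,193/5⌋ = $18,638 → take DB $29,073. Book value $87,220.
Year 3: DB = ⌊$87,220 × 150%/6⌋ = $21,805; SL = ⌊$64,120/4⌋ = $16,030 → take DB $21,805. Book value $65,415.
Year 4: DB = ⌊$65,415 × 150%/6⌋ = $16,353; SL = ⌊$42,315/3⌋ = $14,105 → take DB $16,353. Book value $49,062.
Year 5: DB = ⌊$49,062 × 150%/6⌋ = $12,265; SL = ⌊$25,962/2⌋ = $12,981 → take SL $12,981. Book value $36,081.

$36,081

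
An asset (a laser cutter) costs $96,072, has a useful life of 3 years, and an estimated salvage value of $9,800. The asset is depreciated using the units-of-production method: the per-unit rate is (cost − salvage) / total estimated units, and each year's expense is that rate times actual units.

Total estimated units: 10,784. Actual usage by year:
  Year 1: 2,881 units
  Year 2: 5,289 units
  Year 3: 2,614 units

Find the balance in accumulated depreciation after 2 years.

Depreciable base = $96,072 − $9,800 = $86,272.
Rate = $86,272 / 10,784 units = $8 per unit.
Year 1: 2,881 × $8 = $23,048. Book value $73,024.
Year 2: 5,289 × $8 = $42,312. Book value $30,712.
Accumulated through year 2 = $96,072 − $30,712 = $65,360.

$65,360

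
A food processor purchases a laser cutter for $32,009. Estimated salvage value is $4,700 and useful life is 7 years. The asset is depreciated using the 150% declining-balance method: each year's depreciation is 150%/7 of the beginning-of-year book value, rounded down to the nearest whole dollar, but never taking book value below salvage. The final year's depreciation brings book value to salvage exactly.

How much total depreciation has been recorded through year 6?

Depreciable base = $32,009 − $4,700 = $27,309.
Year 1: ⌊$32,009 × 150%/7⌋ = $6,859. Book value $25,150.
Year 2: ⌊$25,150 × 150%/7⌋ = $5,389. Book value $19,761.
Year 3: ⌊$19,761 × 150%/7⌋ = $4,234. Book value $15,527.
Year 4: ⌊$15,527 × 150%/7⌋ = $3,327. Book value $12,200.
Year 5: ⌊$12,200 × 150%/7⌋ = $2,614. Book value $9,586.
Year 6: ⌊$9,586 × 150%/7⌋ = $2,054. Book value $7,532.
Accumulated through year 6 = $32,009 − $7,532 = $24,477.

$24,477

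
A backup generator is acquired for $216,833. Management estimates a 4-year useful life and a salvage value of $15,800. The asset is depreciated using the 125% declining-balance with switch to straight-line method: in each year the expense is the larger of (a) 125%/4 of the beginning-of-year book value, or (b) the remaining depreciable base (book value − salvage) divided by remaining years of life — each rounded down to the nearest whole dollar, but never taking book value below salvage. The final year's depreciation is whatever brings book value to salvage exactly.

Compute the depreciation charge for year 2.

Depreciable base = $216,833 − $15,800 = $201,033.
Year 1: DB = ⌊$216,833 × 125%/4⌋ = $67,760; SL = ⌊$201,033/4⌋ = $50,258 → take DB $67,760. Book value $149,073.
Year 2: DB = ⌊$149,073 × 125%/4⌋ = $46,585; SL = ⌊$133,273/3⌋ = $44,424 → take DB $46,585. Book value $102,488.

$46,585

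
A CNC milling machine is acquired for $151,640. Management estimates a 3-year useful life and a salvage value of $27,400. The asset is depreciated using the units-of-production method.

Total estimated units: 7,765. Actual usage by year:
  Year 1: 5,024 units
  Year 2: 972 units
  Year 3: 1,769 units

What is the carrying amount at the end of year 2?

Depreciable base = $151,640 − $27,400 = $124,240.
Rate = $124,240 / 7,765 units = $16 per unit.
Year 1: 5,024 × $16 = $80,384. Book value $71,256.
Year 2: 972 × $16 = $15,552. Book value $55,704.

$55,704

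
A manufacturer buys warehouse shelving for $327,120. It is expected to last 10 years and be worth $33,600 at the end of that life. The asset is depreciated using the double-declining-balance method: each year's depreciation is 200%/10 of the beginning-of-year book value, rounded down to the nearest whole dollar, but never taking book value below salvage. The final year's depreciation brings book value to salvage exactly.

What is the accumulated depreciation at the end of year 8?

Depreciable base = $327,120 − $33,600 = $293,520.
Year 1: ⌊$327,120 × 200%/10⌋ = $65,424. Book value $261,696.
Year 2: ⌊$261,696 × 200%/10⌋ = $52,339. Book value $209,357.
Year 3: ⌊$209,357 × 200%/10⌋ = $41,871. Book value $167,486.
Year 4: ⌊$167,486 × 200%/10⌋ = $33,497. Book value $133,989.
Year 5: ⌊$133,989 × 200%/10⌋ = $26,797. Book value $107,192.
Year 6: ⌊$107,192 × 200%/10⌋ = $21,438. Book value $85,754.
Year 7: ⌊$85,754 × 200%/10⌋ = $17,150. Book value $68,604.
Year 8: ⌊$68,604 × 200%/10⌋ = $13,720. Book value $54,884.
Accumulated through year 8 = $327,120 − $54,884 = $272,236.

$272,236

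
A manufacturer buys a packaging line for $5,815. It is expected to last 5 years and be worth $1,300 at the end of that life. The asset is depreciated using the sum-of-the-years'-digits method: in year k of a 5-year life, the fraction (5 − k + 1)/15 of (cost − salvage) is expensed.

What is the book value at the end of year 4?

Depreciable base = $5,815 − $1,300 = $4,515.
Sum of the years' digits = 5+4+3+2+1 = 15.
Year 1: $4,515 × 5/15 = $1,505. Book value $4,310.
Year 2: $4,515 × 4/15 = $1,204. Book value $3,106.
Year 3: $4,515 × 3/15 = $903. Book value $2,203.
Year 4: $4,515 × 2/15 = $602. Book value $1,601.

$1,601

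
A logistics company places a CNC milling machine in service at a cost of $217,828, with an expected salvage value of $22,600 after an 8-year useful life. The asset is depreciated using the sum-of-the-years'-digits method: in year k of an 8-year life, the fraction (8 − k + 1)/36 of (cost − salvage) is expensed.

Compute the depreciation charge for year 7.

$10,846

Depreciable base = $217,828 − $22,600 = $195,228.
Sum of the years' digits = 8+7+6+5+4+3+2+1 = 36.
Year 1: $195,228 × 8/36 = $43,384. Book value $174,444.
Year 2: $195,228 × 7/36 = $37,961. Book value $136,483.
Year 3: $195,228 × 6/36 = $32,538. Book value $103,945.
Year 4: $195,228 × 5/36 = $27,115. Book value $76,830.
Year 5: $195,228 × 4/36 = $21,692. Book value $55,138.
Year 6: $195,228 × 3/36 = $16,269. Book value $38,869.
Year 7: $195,228 × 2/36 = $10,846. Book value $28,023.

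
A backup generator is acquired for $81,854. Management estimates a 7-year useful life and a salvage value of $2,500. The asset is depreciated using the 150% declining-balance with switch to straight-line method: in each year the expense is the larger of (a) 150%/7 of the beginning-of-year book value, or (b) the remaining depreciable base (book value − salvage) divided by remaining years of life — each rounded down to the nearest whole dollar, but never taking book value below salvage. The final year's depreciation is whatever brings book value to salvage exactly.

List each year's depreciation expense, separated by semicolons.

Depreciable base = $81,854 − $2,500 = $79,354.
Year 1: DB = ⌊$81,854 × 150%/7⌋ = $17,540; SL = ⌊$79,354/7⌋ = $11,336 → take DB $17,540. Book value $64,314.
Year 2: DB = ⌊$64,314 × 150%/7⌋ = $13,781; SL = ⌊$61,814/6⌋ = $10,302 → take DB $13,781. Book value $50,533.
Year 3: DB = ⌊$50,533 × 150%/7⌋ = $10,828; SL = ⌊$48,033/5⌋ = $9,606 → take DB $10,828. Book value $39,705.
Year 4: DB = ⌊$39,705 × 150%/7⌋ = $8,508; SL = ⌊$37,205/4⌋ = $9,301 → take SL $9,301. Book value $30,404.
Year 5: DB = ⌊$30,404 × 150%/7⌋ = $6,515; SL = ⌊$27,904/3⌋ = $9,301 → take SL $9,301. Book value $21,103.
Year 6: DB = ⌊$21,103 × 150%/7⌋ = $4,522; SL = ⌊$18,603/2⌋ = $9,301 → take SL $9,301. Book value $11,802.
Year 7 (final): $11,802 − $2,500 = $9,302. Book value $2,500.

$17,540; $13,781; $10,828; $9,301; $9,301; $9,301; $9,302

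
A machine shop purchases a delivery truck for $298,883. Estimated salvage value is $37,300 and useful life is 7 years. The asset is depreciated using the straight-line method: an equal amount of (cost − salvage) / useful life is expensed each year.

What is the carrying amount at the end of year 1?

$261,514

Depreciable base = $298,883 − $37,300 = $261,583.
Annual expense = $261,583 / 7 = $37,369.
End of year 1: book value $261,514.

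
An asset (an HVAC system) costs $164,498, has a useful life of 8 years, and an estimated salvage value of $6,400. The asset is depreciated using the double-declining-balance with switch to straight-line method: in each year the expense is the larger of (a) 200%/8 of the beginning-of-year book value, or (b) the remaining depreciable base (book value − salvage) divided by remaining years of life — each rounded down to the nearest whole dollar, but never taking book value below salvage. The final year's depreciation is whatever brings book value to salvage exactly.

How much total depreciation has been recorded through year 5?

Depreciable base = $164,498 − $6,400 = $158,098.
Year 1: DB = ⌊$164,498 × 200%/8⌋ = $41,124; SL = ⌊$158,098/8⌋ = $19,762 → take DB $41,124. Book value $123,374.
Year 2: DB = ⌊$123,374 × 200%/8⌋ = $30,843; SL = ⌊$116,974/7⌋ = $16,710 → take DB $30,843. Book value $92,531.
Year 3: DB = ⌊$92,531 × 200%/8⌋ = $23,132; SL = ⌊$86,131/6⌋ = $14,355 → take DB $23,132. Book value $69,399.
Year 4: DB = ⌊$69,399 × 200%/8⌋ = $17,349; SL = ⌊$62,999/5⌋ = $12,599 → take DB $17,349. Book value $52,050.
Year 5: DB = ⌊$52,050 × 200%/8⌋ = $13,012; SL = ⌊$45,650/4⌋ = $11,412 → take DB $13,012. Book value $39,038.
Accumulated through year 5 = $164,498 − $39,038 = $125,460.

$125,460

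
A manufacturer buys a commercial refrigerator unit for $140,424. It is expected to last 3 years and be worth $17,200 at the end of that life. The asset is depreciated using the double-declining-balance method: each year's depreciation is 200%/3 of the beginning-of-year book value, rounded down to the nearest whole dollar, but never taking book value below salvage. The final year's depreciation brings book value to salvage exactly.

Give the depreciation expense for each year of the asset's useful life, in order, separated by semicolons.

Depreciable base = $140,424 − $17,200 = $123,224.
Year 1: ⌊$140,424 × 200%/3⌋ = $93,616. Book value $46,808.
Year 2: ⌊$46,808 × 200%/3⌋ = $31,205, capped at $29,608. Book value $17,200.
Year 3 (final): $17,200 − $17,200 = $0. Book value $17,200.

$93,616; $29,608; $0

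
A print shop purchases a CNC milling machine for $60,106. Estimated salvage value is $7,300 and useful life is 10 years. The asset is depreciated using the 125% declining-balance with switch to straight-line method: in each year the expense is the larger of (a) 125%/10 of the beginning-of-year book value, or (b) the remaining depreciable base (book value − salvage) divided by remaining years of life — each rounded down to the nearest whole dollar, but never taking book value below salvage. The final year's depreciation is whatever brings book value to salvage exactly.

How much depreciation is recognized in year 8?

$4,656

Depreciable base = $60,106 − $7,300 = $52,806.
Year 1: DB = ⌊$60,106 × 125%/10⌋ = $7,513; SL = ⌊$52,806/10⌋ = $5,280 → take DB $7,513. Book value $52,593.
Year 2: DB = ⌊$52,593 × 125%/10⌋ = $6,574; SL = ⌊$45,293/9⌋ = $5,032 → take DB $6,574. Book value $46,019.
Year 3: DB = ⌊$46,019 × 125%/10⌋ = $5,752; SL = ⌊$38,719/8⌋ = $4,839 → take DB $5,752. Book value $40,267.
Year 4: DB = ⌊$40,267 × 125%/10⌋ = $5,033; SL = ⌊$32,967/7⌋ = $4,709 → take DB $5,033. Book value $35,234.
Year 5: DB = ⌊$35,234 × 125%/10⌋ = $4,404; SL = ⌊$27,934/6⌋ = $4,655 → take SL $4,655. Book value $30,579.
Year 6: DB = ⌊$30,579 × 125%/10⌋ = $3,822; SL = ⌊$23,279/5⌋ = $4,655 → take SL $4,655. Book value $25,924.
Year 7: DB = ⌊$25,924 × 125%/10⌋ = $3,240; SL = ⌊$18,624/4⌋ = $4,656 → take SL $4,656. Book value $21,268.
Year 8: DB = ⌊$21,268 × 125%/10⌋ = $2,658; SL = ⌊$13,968/3⌋ = $4,656 → take SL $4,656. Book value $16,612.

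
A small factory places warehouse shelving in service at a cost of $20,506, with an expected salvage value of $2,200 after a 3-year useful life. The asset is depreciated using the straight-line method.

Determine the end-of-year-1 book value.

$14,404

Depreciable base = $20,506 − $2,200 = $18,306.
Annual expense = $18,306 / 3 = $6,102.
End of year 1: book value $14,404.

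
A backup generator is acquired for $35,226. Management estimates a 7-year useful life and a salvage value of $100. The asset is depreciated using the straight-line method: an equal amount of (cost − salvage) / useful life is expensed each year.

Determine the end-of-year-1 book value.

$30,208

Depreciable base = $35,226 − $100 = $35,126.
Annual expense = $35,126 / 7 = $5,018.
End of year 1: book value $30,208.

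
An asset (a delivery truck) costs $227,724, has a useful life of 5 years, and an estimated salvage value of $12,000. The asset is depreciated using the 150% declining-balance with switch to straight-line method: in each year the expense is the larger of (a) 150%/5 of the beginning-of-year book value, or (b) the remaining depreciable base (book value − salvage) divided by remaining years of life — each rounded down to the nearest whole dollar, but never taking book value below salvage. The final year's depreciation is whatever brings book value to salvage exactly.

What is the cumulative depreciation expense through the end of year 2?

$116,139

Depreciable base = $227,724 − $12,000 = $215,724.
Year 1: DB = ⌊$227,724 × 150%/5⌋ = $68,317; SL = ⌊$215,724/5⌋ = $43,144 → take DB $68,317. Book value $159,407.
Year 2: DB = ⌊$159,407 × 150%/5⌋ = $47,822; SL = ⌊$147,407/4⌋ = $36,851 → take DB $47,822. Book value $111,585.
Accumulated through year 2 = $227,724 − $111,585 = $116,139.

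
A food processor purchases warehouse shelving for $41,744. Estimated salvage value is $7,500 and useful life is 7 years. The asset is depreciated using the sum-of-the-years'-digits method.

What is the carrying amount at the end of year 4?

Depreciable base = $41,744 − $7,500 = $34,244.
Sum of the years' digits = 7+6+5+4+3+2+1 = 28.
Year 1: $34,244 × 7/28 = $8,561. Book value $33,183.
Year 2: $34,244 × 6/28 = $7,338. Book value $25,845.
Year 3: $34,244 × 5/28 = $6,115. Book value $19,730.
Year 4: $34,244 × 4/28 = $4,892. Book value $14,838.

$14,838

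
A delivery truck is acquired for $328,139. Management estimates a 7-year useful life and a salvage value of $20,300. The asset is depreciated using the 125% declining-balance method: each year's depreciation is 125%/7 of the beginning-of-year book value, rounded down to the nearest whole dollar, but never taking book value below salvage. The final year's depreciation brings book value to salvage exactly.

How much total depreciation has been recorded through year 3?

$146,265

Depreciable base = $328,139 − $20,300 = $307,839.
Year 1: ⌊$328,139 × 125%/7⌋ = $58,596. Book value $269,543.
Year 2: ⌊$269,543 × 125%/7⌋ = $48,132. Book value $221,411.
Year 3: ⌊$221,411 × 125%/7⌋ = $39,537. Book value $181,874.
Accumulated through year 3 = $328,139 − $181,874 = $146,265.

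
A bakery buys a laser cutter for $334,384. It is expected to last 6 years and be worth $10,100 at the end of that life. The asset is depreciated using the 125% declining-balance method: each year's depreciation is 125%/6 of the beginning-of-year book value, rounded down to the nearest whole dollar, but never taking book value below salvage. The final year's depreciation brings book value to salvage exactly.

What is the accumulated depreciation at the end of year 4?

Depreciable base = $334,384 − $10,100 = $324,284.
Year 1: ⌊$334,384 × 125%/6⌋ = $69,663. Book value $264,721.
Year 2: ⌊$264,721 × 125%/6⌋ = $55,150. Book value $209,571.
Year 3: ⌊$209,571 × 125%/6⌋ = $43,660. Book value $165,911.
Year 4: ⌊$165,911 × 125%/6⌋ = $34,564. Book value $131,347.
Accumulated through year 4 = $334,384 − $131,347 = $203,037.

$203,037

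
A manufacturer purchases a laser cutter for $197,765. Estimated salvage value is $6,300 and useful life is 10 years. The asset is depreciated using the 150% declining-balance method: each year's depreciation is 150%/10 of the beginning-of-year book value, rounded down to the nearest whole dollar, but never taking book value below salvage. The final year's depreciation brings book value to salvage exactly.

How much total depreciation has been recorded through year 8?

$143,874

Depreciable base = $197,765 − $6,300 = $191,465.
Year 1: ⌊$197,765 × 150%/10⌋ = $29,664. Book value $168,101.
Year 2: ⌊$168,101 × 150%/10⌋ = $25,215. Book value $142,886.
Year 3: ⌊$142,886 × 150%/10⌋ = $21,432. Book value $121,454.
Year 4: ⌊$121,454 × 150%/10⌋ = $18,218. Book value $103,236.
Year 5: ⌊$103,236 × 150%/10⌋ = $15,485. Book value $87,751.
Year 6: ⌊$87,751 × 150%/10⌋ = $13,162. Book value $74,589.
Year 7: ⌊$74,589 × 150%/10⌋ = $11,188. Book value $63,401.
Year 8: ⌊$63,401 × 150%/10⌋ = $9,510. Book value $53,891.
Accumulated through year 8 = $197,765 − $53,891 = $143,874.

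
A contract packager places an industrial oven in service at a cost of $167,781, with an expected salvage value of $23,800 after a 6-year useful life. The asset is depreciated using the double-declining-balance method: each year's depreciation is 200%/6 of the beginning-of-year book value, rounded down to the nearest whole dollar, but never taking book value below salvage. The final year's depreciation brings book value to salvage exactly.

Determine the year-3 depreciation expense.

$24,856

Depreciable base = $167,781 − $23,800 = $143,981.
Year 1: ⌊$167,781 × 200%/6⌋ = $55,927. Book value $111,854.
Year 2: ⌊$111,854 × 200%/6⌋ = $37,284. Book value $74,570.
Year 3: ⌊$74,570 × 200%/6⌋ = $24,856. Book value $49,714.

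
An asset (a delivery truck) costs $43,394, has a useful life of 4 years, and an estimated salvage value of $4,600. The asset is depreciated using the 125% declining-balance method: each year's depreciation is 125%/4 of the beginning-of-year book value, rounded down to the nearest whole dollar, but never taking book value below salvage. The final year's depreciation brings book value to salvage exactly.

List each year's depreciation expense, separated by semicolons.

$13,560; $9,323; $6,409; $9,502

Depreciable base = $43,394 − $4,600 = $38,794.
Year 1: ⌊$43,394 × 125%/4⌋ = $13,560. Book value $29,834.
Year 2: ⌊$29,834 × 125%/4⌋ = $9,323. Book value $20,511.
Year 3: ⌊$20,511 × 125%/4⌋ = $6,409. Book value $14,102.
Year 4 (final): $14,102 − $4,600 = $9,502. Book value $4,600.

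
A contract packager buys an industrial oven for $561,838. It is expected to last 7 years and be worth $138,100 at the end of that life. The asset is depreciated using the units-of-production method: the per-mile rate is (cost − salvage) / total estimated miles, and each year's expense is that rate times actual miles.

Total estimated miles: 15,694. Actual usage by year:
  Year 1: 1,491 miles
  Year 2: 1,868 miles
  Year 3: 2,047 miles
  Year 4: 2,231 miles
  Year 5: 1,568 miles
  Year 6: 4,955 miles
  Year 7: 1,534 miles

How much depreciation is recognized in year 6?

$133,785

Depreciable base = $561,838 − $138,100 = $423,738.
Rate = $423,738 / 15,694 miles = $27 per mile.
Year 1: 1,491 × $27 = $40,257. Book value $521,581.
Year 2: 1,868 × $27 = $50,436. Book value $471,145.
Year 3: 2,047 × $27 = $55,269. Book value $415,876.
Year 4: 2,231 × $27 = $60,237. Book value $355,639.
Year 5: 1,568 × $27 = $42,336. Book value $313,303.
Year 6: 4,955 × $27 = $133,785. Book value $179,518.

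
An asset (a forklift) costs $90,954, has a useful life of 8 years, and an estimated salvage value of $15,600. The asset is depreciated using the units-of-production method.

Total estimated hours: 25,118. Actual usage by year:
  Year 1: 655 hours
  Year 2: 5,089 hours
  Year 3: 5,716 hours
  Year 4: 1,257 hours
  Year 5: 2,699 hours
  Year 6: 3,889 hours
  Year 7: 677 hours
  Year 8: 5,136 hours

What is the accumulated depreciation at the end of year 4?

Depreciable base = $90,954 − $15,600 = $75,354.
Rate = $75,354 / 25,118 hours = $3 per hour.
Year 1: 655 × $3 = $1,965. Book value $88,989.
Year 2: 5,089 × $3 = $15,267. Book value $73,722.
Year 3: 5,716 × $3 = $17,148. Book value $56,574.
Year 4: 1,257 × $3 = $3,771. Book value $52,803.
Accumulated through year 4 = $90,954 − $52,803 = $38,151.

$38,151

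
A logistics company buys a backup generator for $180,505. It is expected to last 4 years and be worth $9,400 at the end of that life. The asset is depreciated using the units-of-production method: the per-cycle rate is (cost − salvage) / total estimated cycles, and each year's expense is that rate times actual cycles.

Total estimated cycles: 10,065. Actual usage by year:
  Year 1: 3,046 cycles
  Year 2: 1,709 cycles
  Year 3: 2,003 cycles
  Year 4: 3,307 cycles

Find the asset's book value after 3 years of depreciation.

Depreciable base = $180,505 − $9,400 = $171,105.
Rate = $171,105 / 10,065 cycles = $17 per cycle.
Year 1: 3,046 × $17 = $51,782. Book value $128,723.
Year 2: 1,709 × $17 = $29,053. Book value $99,670.
Year 3: 2,003 × $17 = $34,051. Book value $65,619.

$65,619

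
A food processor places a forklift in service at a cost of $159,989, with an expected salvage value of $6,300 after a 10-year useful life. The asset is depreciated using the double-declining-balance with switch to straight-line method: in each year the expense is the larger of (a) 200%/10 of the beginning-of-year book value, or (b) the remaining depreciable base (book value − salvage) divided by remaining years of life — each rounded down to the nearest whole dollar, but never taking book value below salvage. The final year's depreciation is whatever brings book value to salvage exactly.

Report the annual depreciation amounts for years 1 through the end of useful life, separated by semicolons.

$31,997; $25,598; $20,478; $16,383; $13,106; $10,485; $8,910; $8,910; $8,911; $8,911

Depreciable base = $159,989 − $6,300 = $153,689.
Year 1: DB = ⌊$159,989 × 200%/10⌋ = $31,997; SL = ⌊$153,689/10⌋ = $15,368 → take DB $31,997. Book value $127,992.
Year 2: DB = ⌊$127,992 × 200%/10⌋ = $25,598; SL = ⌊$121,692/9⌋ = $13,521 → take DB $25,598. Book value $102,394.
Year 3: DB = ⌊$102,394 × 200%/10⌋ = $20,478; SL = ⌊$96,094/8⌋ = $12,011 → take DB $20,478. Book value $81,916.
Year 4: DB = ⌊$81,916 × 200%/10⌋ = $16,383; SL = ⌊$75,616/7⌋ = $10,802 → take DB $16,383. Book value $65,533.
Year 5: DB = ⌊$65,533 × 200%/10⌋ = $13,106; SL = ⌊$59,233/6⌋ = $9,872 → take DB $13,106. Book value $52,427.
Year 6: DB = ⌊$52,427 × 200%/10⌋ = $10,485; SL = ⌊$46,127/5⌋ = $9,225 → take DB $10,485. Book value $41,942.
Year 7: DB = ⌊$41,942 × 200%/10⌋ = $8,388; SL = ⌊$35,642/4⌋ = $8,910 → take SL $8,910. Book value $33,032.
Year 8: DB = ⌊$33,032 × 200%/10⌋ = $6,606; SL = ⌊$26,732/3⌋ = $8,910 → take SL $8,910. Book value $24,122.
Year 9: DB = ⌊$24,122 × 200%/10⌋ = $4,824; SL = ⌊$17,822/2⌋ = $8,911 → take SL $8,911. Book value $15,211.
Year 10 (final): $15,211 − $6,300 = $8,911. Book value $6,300.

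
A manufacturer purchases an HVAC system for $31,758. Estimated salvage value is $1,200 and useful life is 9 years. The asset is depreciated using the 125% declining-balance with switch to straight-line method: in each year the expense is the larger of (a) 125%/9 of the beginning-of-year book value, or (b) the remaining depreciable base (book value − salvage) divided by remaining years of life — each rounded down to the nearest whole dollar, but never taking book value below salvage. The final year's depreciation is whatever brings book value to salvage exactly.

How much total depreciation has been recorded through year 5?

$17,838

Depreciable base = $31,758 − $1,200 = $30,558.
Year 1: DB = ⌊$31,758 × 125%/9⌋ = $4,410; SL = ⌊$30,558/9⌋ = $3,395 → take DB $4,410. Book value $27,348.
Year 2: DB = ⌊$27,348 × 125%/9⌋ = $3,798; SL = ⌊$26,148/8⌋ = $3,268 → take DB $3,798. Book value $23,550.
Year 3: DB = ⌊$23,550 × 125%/9⌋ = $3,270; SL = ⌊$22,350/7⌋ = $3,192 → take DB $3,270. Book value $20,280.
Year 4: DB = ⌊$20,280 × 125%/9⌋ = $2,816; SL = ⌊$19,080/6⌋ = $3,180 → take SL $3,180. Book value $17,100.
Year 5: DB = ⌊$17,100 × 125%/9⌋ = $2,375; SL = ⌊$15,900/5⌋ = $3,180 → take SL $3,180. Book value $13,920.
Accumulated through year 5 = $31,758 − $13,920 = $17,838.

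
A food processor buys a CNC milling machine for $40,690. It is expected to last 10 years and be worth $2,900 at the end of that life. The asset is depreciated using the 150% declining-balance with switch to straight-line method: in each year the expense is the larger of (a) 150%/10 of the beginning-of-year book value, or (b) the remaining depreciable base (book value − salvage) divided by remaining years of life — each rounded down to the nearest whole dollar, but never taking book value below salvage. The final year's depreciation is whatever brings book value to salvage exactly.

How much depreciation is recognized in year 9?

$3,031

Depreciable base = $40,690 − $2,900 = $37,790.
Year 1: DB = ⌊$40,690 × 150%/10⌋ = $6,103; SL = ⌊$37,790/10⌋ = $3,779 → take DB $6,103. Book value $34,587.
Year 2: DB = ⌊$34,587 × 150%/10⌋ = $5,188; SL = ⌊$31,687/9⌋ = $3,520 → take DB $5,188. Book value $29,399.
Year 3: DB = ⌊$29,399 × 150%/10⌋ = $4,409; SL = ⌊$26,499/8⌋ = $3,312 → take DB $4,409. Book value $24,990.
Year 4: DB = ⌊$24,990 × 150%/10⌋ = $3,748; SL = ⌊$22,090/7⌋ = $3,155 → take DB $3,748. Book value $21,242.
Year 5: DB = ⌊$21,242 × 150%/10⌋ = $3,186; SL = ⌊$18,342/6⌋ = $3,057 → take DB $3,186. Book value $18,056.
Year 6: DB = ⌊$18,056 × 150%/10⌋ = $2,708; SL = ⌊$15,156/5⌋ = $3,031 → take SL $3,031. Book value $15,025.
Year 7: DB = ⌊$15,025 × 150%/10⌋ = $2,253; SL = ⌊$12,125/4⌋ = $3,031 → take SL $3,031. Book value $11,994.
Year 8: DB = ⌊$11,994 × 150%/10⌋ = $1,799; SL = ⌊$9,094/3⌋ = $3,031 → take SL $3,031. Book value $8,963.
Year 9: DB = ⌊$8,963 × 150%/10⌋ = $1,344; SL = ⌊$6,063/2⌋ = $3,031 → take SL $3,031. Book value $5,932.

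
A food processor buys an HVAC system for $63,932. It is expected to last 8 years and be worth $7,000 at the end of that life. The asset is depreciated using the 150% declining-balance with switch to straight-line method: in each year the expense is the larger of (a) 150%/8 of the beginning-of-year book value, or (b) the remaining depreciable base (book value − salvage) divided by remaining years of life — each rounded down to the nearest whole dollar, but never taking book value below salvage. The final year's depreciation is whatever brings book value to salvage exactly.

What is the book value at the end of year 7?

Depreciable base = $63,932 − $7,000 = $56,932.
Year 1: DB = ⌊$63,932 × 150%/8⌋ = $11,987; SL = ⌊$56,932/8⌋ = $7,116 → take DB $11,987. Book value $51,945.
Year 2: DB = ⌊$51,945 × 150%/8⌋ = $9,739; SL = ⌊$44,945/7⌋ = $6,420 → take DB $9,739. Book value $42,206.
Year 3: DB = ⌊$42,206 × 150%/8⌋ = $7,913; SL = ⌊$35,206/6⌋ = $5,867 → take DB $7,913. Book value $34,293.
Year 4: DB = ⌊$34,293 × 150%/8⌋ = $6,429; SL = ⌊$27,293/5⌋ = $5,458 → take DB $6,429. Book value $27,864.
Year 5: DB = ⌊$27,864 × 150%/8⌋ = $5,224; SL = ⌊$20,864/4⌋ = $5,216 → take DB $5,224. Book value $22,640.
Year 6: DB = ⌊$22,640 × 150%/8⌋ = $4,245; SL = ⌊$15,640/3⌋ = $5,213 → take SL $5,213. Book value $17,427.
Year 7: DB = ⌊$17,427 × 150%/8⌋ = $3,267; SL = ⌊$10,427/2⌋ = $5,213 → take SL $5,213. Book value $12,214.

$12,214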